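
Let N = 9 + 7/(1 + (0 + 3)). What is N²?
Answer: 1849/16 ≈ 115.56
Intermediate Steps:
N = 43/4 (N = 9 + 7/(1 + 3) = 9 + 7/4 = 43/4 ≈ 10.750)
N² = (43/4)² = 1849/16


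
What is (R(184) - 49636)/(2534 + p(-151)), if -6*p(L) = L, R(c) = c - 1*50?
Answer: -297012/15355 ≈ -19.343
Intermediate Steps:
R(c) = -50 + c (R(c) = c - 50 = -50 + c)
p(L) = -L/6
(R(184) - 49636)/(2534 + p(-151)) = ((-50 + 184) - 49636)/(2534 - ⅙*(-151)) = (134 - 49636)/(2534 + 151/6) = -49502/15355/6 = -49502*6/15355 = -297012/15355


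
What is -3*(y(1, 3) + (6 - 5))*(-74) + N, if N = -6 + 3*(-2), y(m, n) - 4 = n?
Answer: 1764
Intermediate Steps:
y(m, n) = 4 + n
N = -12 (N = -6 - 6 = -12)
-3*(y(1, 3) + (6 - 5))*(-74) + N = -3*((4 + 3) + (6 - 5))*(-74) - 12 = -3*(7 + 1)*(-74) - 12 = -3*8*(-74) - 12 = -24*(-74) - 12 = 1776 - 12 = 1764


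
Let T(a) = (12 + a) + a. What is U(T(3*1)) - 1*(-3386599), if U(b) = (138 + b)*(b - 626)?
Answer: 3291751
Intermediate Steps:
T(a) = 12 + 2*a
U(b) = (-626 + b)*(138 + b) (U(b) = (138 + b)*(-626 + b) = (-626 + b)*(138 + b))
U(T(3*1)) - 1*(-3386599) = (-86388 + (12 + 2*(3*1))² - 488*(12 + 2*(3*1))) - 1*(-3386599) = (-86388 + (12 + 2*3)² - 488*(12 + 2*3)) + 3386599 = (-86388 + (12 + 6)² - 488*(12 + 6)) + 3386599 = (-86388 + 18² - 488*18) + 3386599 = (-86388 + 324 - 8784) + 3386599 = -94848 + 3386599 = 3291751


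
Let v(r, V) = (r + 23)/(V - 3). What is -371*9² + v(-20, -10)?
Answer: -390666/13 ≈ -30051.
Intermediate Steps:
v(r, V) = (23 + r)/(-3 + V)
-371*9² + v(-20, -10) = -371*9² + (23 - 20)/(-3 - 10) = -371*81 + 3/(-13) = -30051 - 1/13*3 = -30051 - 3/13 = -390666/13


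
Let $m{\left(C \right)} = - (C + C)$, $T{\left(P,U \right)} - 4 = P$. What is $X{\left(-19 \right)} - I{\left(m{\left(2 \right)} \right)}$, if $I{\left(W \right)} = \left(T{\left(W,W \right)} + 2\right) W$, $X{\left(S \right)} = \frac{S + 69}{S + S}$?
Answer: $\frac{127}{19} \approx 6.6842$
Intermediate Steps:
$T{\left(P,U \right)} = 4 + P$
$X{\left(S \right)} = \frac{69 + S}{2 S}$
$m{\left(C \right)} = - 2 C$
$I{\left(W \right)} = W \left(6 + W\right)$ ($I{\left(W \right)} = \left(\left(4 + W\right) + 2\right) W = \left(6 + W\right) W = W \left(6 + W\right)$)
$X{\left(-19 \right)} - I{\left(m{\left(2 \right)} \right)} = \frac{69 - 19}{2 \left(-19\right)} - \left(-2\right) 2 \left(6 - 4\right) = \frac{1}{2} \left(- \frac{1}{19}\right) 50 - - 4 \left(6 - 4\right) = - \frac{25}{19} - \left(-4\right) 2 = - \frac{25}{19} - -8 = - \frac{25}{19} + 8 = \frac{127}{19}$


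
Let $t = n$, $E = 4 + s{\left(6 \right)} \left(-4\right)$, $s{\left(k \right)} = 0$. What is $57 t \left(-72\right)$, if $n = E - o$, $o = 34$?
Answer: $123120$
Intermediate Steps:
$E = 4$ ($E = 4 + 0 \left(-4\right) = 4 + 0 = 4$)
$n = -30$ ($n = 4 - 34 = -30$)
$t = -30$
$57 t \left(-72\right) = 57 \left(-30\right) \left(-72\right) = \left(-1710\right) \left(-72\right) = 123120$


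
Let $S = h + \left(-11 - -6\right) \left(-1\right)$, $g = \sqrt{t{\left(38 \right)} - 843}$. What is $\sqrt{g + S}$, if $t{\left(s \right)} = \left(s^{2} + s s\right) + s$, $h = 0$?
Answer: $\sqrt{5 + \sqrt{2083}} \approx 7.1162$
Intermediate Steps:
$t{\left(s \right)} = s + 2 s^{2}$ ($t{\left(s \right)} = \left(s^{2} + s^{2}\right) + s = 2 s^{2} + s = s + 2 s^{2}$)
$g = \sqrt{2083}$ ($g = \sqrt{38 \left(1 + 2 \cdot 38\right) - 843} = \sqrt{38 \left(1 + 76\right) - 843} = \sqrt{38 \cdot 77 - 843} = \sqrt{2926 - 843} = \sqrt{2083} \approx 45.64$)
$S = 5$ ($S = 0 + \left(-11 - -6\right) \left(-1\right) = 0 + \left(-11 + 6\right) \left(-1\right) = 0 - -5 = 0 + 5 = 5$)
$\sqrt{g + S} = \sqrt{\sqrt{2083} + 5} = \sqrt{5 + \sqrt{2083}}$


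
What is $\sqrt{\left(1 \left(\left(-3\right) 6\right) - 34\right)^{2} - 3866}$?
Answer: $i \sqrt{1162} \approx 34.088 i$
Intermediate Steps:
$\sqrt{\left(1 \left(\left(-3\right) 6\right) - 34\right)^{2} - 3866} = \sqrt{\left(1 \left(-18\right) - 34\right)^{2} - 3866} = \sqrt{\left(-18 - 34\right)^{2} - 3866} = \sqrt{\left(-52\right)^{2} - 3866} = \sqrt{2704 - 3866} = \sqrt{-1162} = i \sqrt{1162}$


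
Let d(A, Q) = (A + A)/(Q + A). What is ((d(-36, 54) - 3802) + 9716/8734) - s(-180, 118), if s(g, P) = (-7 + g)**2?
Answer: -169325567/4367 ≈ -38774.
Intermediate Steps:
d(A, Q) = 2*A/(A + Q) (d(A, Q) = (2*A)/(A + Q) = 2*A/(A + Q))
((d(-36, 54) - 3802) + 9716/8734) - s(-180, 118) = ((2*(-36)/(-36 + 54) - 3802) + 9716/8734) - (-7 - 180)**2 = ((2*(-36)/18 - 3802) + 9716*(1/8734)) - 1*(-187)**2 = ((2*(-36)*(1/18) - 3802) + 4858/4367) - 1*34969 = ((-4 - 3802) + 4858/4367) - 34969 = (-3806 + 4858/4367) - 34969 = -16615944/4367 - 34969 = -169325567/4367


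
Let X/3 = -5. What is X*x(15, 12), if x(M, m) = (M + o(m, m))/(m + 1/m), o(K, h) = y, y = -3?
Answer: -432/29 ≈ -14.897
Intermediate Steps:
X = -15 (X = 3*(-5) = -15)
o(K, h) = -3
x(M, m) = (-3 + M)/(m + 1/m) (x(M, m) = (M - 3)/(m + 1/m) = (-3 + M)/(m + 1/m))
X*x(15, 12) = -180*(-3 + 15)/(1 + 12²) = -180*12/(1 + 144) = -180*12/145 = -15*144/145 = -432/29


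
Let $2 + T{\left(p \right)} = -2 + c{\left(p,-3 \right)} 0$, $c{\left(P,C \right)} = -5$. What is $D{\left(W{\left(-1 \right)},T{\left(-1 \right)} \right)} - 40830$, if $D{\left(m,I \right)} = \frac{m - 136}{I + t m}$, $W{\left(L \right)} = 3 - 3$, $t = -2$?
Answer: $-40796$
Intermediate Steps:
$W{\left(L \right)} = 0$
$T{\left(p \right)} = -4$ ($T{\left(p \right)} = -2 - 2 = -4$)
$D{\left(m,I \right)} = \frac{-136 + m}{I - 2 m}$ ($D{\left(m,I \right)} = \frac{m - 136}{I - 2 m} = \frac{-136 + m}{I - 2 m}$)
$D{\left(W{\left(-1 \right)},T{\left(-1 \right)} \right)} - 40830 = \frac{-136 + 0}{-4 - 0} - 40830 = \frac{1}{-4 + 0} \left(-136\right) - 40830 = \frac{1}{-4} \left(-136\right) - 40830 = \left(- \frac{1}{4}\right) \left(-136\right) - 40830 = 34 - 40830 = -40796$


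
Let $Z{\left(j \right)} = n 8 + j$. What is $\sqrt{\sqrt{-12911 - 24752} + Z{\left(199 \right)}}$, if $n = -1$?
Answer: $\sqrt{191 + i \sqrt{37663}} \approx 15.22 + 6.3755 i$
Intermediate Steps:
$Z{\left(j \right)} = -8 + j$ ($Z{\left(j \right)} = \left(-1\right) 8 + j = -8 + j$)
$\sqrt{\sqrt{-12911 - 24752} + Z{\left(199 \right)}} = \sqrt{\sqrt{-12911 - 24752} + \left(-8 + 199\right)} = \sqrt{\sqrt{-37663} + 191} = \sqrt{i \sqrt{37663} + 191} = \sqrt{191 + i \sqrt{37663}}$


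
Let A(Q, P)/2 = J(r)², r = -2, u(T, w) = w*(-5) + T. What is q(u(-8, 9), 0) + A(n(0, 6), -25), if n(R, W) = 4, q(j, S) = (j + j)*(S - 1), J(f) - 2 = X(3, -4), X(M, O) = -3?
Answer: 108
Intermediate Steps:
u(T, w) = T - 5*w (u(T, w) = -5*w + T = T - 5*w)
J(f) = -1 (J(f) = 2 - 3 = -1)
q(j, S) = 2*j*(-1 + S) (q(j, S) = (2*j)*(-1 + S) = 2*j*(-1 + S))
A(Q, P) = 2 (A(Q, P) = 2*(-1)² = 2*1 = 2)
q(u(-8, 9), 0) + A(n(0, 6), -25) = 2*(-8 - 5*9)*(-1 + 0) + 2 = 2*(-8 - 45)*(-1) + 2 = 2*(-53)*(-1) + 2 = 106 + 2 = 108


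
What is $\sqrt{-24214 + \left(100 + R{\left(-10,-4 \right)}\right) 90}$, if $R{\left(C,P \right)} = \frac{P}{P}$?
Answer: $2 i \sqrt{3781} \approx 122.98 i$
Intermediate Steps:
$R{\left(C,P \right)} = 1$
$\sqrt{-24214 + \left(100 + R{\left(-10,-4 \right)}\right) 90} = \sqrt{-24214 + \left(100 + 1\right) 90} = \sqrt{-24214 + 101 \cdot 90} = \sqrt{-24214 + 9090} = \sqrt{-15124} = 2 i \sqrt{3781}$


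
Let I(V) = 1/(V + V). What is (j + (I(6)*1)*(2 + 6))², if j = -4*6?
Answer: 4900/9 ≈ 544.44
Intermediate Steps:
I(V) = 1/(2*V)
j = -24
(j + (I(6)*1)*(2 + 6))² = (-24 + (((½)/6)*1)*(2 + 6))² = (-24 + (((½)*(⅙))*1)*8)² = (-24 + ((1/12)*1)*8)² = (-24 + (1/12)*8)² = (-24 + ⅔)² = (-70/3)² = 4900/9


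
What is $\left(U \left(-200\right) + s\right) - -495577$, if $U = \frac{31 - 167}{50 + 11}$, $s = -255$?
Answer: $\frac{30241842}{61} \approx 4.9577 \cdot 10^{5}$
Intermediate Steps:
$U = - \frac{136}{61} \approx -2.2295$
$\left(U \left(-200\right) + s\right) - -495577 = \left(\left(- \frac{136}{61}\right) \left(-200\right) - 255\right) - -495577 = \left(\frac{27200}{61} - 255\right) + 495577 = \frac{11645}{61} + 495577 = \frac{30241842}{61}$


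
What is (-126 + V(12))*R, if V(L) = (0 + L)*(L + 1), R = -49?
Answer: -1470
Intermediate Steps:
V(L) = L*(1 + L)
(-126 + V(12))*R = (-126 + 12*(1 + 12))*(-49) = (-126 + 12*13)*(-49) = (-126 + 156)*(-49) = 30*(-49) = -1470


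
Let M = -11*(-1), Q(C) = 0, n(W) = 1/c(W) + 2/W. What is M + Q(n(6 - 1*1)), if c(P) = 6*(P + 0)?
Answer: 11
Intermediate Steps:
c(P) = 6*P
n(W) = 13/(6*W) (n(W) = 1/(6*W) + 2/W = 13/(6*W))
M = 11
M + Q(n(6 - 1*1)) = 11 + 0 = 11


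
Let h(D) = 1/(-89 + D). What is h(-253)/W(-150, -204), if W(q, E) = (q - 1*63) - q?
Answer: 1/21546 ≈ 4.6412e-5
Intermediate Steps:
W(q, E) = -63 (W(q, E) = (q - 63) - q = (-63 + q) - q = -63)
h(-253)/W(-150, -204) = 1/(-89 - 253*(-63)) = -1/63/(-342) = -1/342*(-1/63) = 1/21546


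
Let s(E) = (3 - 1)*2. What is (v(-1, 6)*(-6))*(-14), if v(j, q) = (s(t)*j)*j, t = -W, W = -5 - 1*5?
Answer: 336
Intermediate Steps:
W = -10 (W = -5 - 5 = -10)
t = 10 (t = -1*(-10) = 10)
s(E) = 4 (s(E) = 2*2 = 4)
v(j, q) = 4*j² (v(j, q) = (4*j)*j = 4*j²)
(v(-1, 6)*(-6))*(-14) = ((4*(-1)²)*(-6))*(-14) = ((4*1)*(-6))*(-14) = (4*(-6))*(-14) = -24*(-14) = 336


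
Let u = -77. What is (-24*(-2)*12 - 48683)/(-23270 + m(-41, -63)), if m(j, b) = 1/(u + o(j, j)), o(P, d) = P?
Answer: 5676626/2745861 ≈ 2.0673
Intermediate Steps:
m(j, b) = 1/(-77 + j)
(-24*(-2)*12 - 48683)/(-23270 + m(-41, -63)) = (-24*(-2)*12 - 48683)/(-23270 + 1/(-77 - 41)) = (48*12 - 48683)/(-23270 + 1/(-118)) = (576 - 48683)/(-23270 - 1/118) = -48107/(-2745861/118) = -48107*(-118/2745861) = 5676626/2745861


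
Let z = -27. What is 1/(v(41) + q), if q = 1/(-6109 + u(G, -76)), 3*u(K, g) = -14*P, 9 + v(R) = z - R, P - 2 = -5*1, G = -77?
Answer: -6095/469316 ≈ -0.012987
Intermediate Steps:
P = -3 (P = 2 - 5*1 = 2 - 5 = -3)
v(R) = -36 - R (v(R) = -9 + (-27 - R) = -36 - R)
u(K, g) = 14 (u(K, g) = (-14*(-3))/3 = (1/3)*42 = 14)
q = -1/6095 (q = 1/(-6109 + 14) = 1/(-6095) = -1/6095 ≈ -0.00016407)
1/(v(41) + q) = 1/((-36 - 1*41) - 1/6095) = 1/((-36 - 41) - 1/6095) = 1/(-77 - 1/6095) = 1/(-469316/6095) = -6095/469316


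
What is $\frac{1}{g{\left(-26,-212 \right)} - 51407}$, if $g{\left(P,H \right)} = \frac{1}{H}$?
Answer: $- \frac{212}{10898285} \approx -1.9453 \cdot 10^{-5}$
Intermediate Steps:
$\frac{1}{g{\left(-26,-212 \right)} - 51407} = \frac{1}{\frac{1}{-212} - 51407} = \frac{1}{- \frac{1}{212} - 51407} = \frac{1}{- \frac{10898285}{212}} = - \frac{212}{10898285}$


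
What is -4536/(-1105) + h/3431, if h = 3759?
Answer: 19716711/3791255 ≈ 5.2006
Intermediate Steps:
-4536/(-1105) + h/3431 = -4536/(-1105) + 3759/3431 = -4536*(-1/1105) + 3759*(1/3431) = 4536/1105 + 3759/3431 = 19716711/3791255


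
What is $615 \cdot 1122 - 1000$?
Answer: $689030$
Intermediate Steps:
$615 \cdot 1122 - 1000 = 690030 - 1000 = 689030$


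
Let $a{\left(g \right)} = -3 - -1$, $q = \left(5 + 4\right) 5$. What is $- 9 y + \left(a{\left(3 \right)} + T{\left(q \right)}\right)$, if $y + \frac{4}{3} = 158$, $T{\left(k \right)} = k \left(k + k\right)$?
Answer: $2638$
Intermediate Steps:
$q = 45$ ($q = 9 \cdot 5 = 45$)
$T{\left(k \right)} = 2 k^{2}$ ($T{\left(k \right)} = k 2 k = 2 k^{2}$)
$a{\left(g \right)} = -2$ ($a{\left(g \right)} = -3 + 1 = -2$)
$y = \frac{470}{3}$ ($y = - \frac{4}{3} + 158 = \frac{470}{3} \approx 156.67$)
$- 9 y + \left(a{\left(3 \right)} + T{\left(q \right)}\right) = \left(-9\right) \frac{470}{3} - \left(2 - 2 \cdot 45^{2}\right) = -1410 + \left(-2 + 2 \cdot 2025\right) = -1410 + \left(-2 + 4050\right) = -1410 + 4048 = 2638$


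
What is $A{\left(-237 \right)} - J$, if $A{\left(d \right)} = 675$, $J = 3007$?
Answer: $-2332$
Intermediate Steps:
$A{\left(-237 \right)} - J = 675 - 3007 = -2332$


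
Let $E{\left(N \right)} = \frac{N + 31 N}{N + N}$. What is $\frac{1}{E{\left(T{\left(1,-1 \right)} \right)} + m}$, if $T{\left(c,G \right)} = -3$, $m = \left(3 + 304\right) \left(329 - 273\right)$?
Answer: $\frac{1}{17208} \approx 5.8112 \cdot 10^{-5}$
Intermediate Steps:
$m = 17192$ ($m = 307 \cdot 56 = 17192$)
$E{\left(N \right)} = 16$ ($E{\left(N \right)} = \frac{32 N}{2 N} = 32 N \frac{1}{2 N} = 16$)
$\frac{1}{E{\left(T{\left(1,-1 \right)} \right)} + m} = \frac{1}{16 + 17192} = \frac{1}{17208}$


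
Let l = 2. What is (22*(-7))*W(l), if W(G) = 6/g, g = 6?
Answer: -154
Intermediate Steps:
W(G) = 1 (W(G) = 6/6 = 6*(⅙) = 1)
(22*(-7))*W(l) = (22*(-7))*1 = -154*1 = -154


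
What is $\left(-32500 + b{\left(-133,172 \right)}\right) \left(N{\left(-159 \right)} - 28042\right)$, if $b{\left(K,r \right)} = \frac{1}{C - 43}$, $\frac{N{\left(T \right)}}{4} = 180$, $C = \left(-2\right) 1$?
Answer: $\frac{39958452322}{45} \approx 8.8797 \cdot 10^{8}$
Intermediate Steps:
$C = -2$
$N{\left(T \right)} = 720$ ($N{\left(T \right)} = 4 \cdot 180 = 720$)
$b{\left(K,r \right)} = - \frac{1}{45}$ ($b{\left(K,r \right)} = \frac{1}{-2 - 43} = \frac{1}{-45} = - \frac{1}{45}$)
$\left(-32500 + b{\left(-133,172 \right)}\right) \left(N{\left(-159 \right)} - 28042\right) = \left(-32500 - \frac{1}{45}\right) \left(720 - 28042\right) = \left(- \frac{1462501}{45}\right) \left(-27322\right) = \frac{39958452322}{45}$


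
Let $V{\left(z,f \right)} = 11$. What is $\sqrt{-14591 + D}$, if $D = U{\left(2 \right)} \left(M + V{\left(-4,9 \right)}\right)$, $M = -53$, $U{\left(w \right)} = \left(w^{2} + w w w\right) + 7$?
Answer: $i \sqrt{15389} \approx 124.05 i$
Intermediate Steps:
$U{\left(w \right)} = 7 + w^{2} + w^{3}$ ($U{\left(w \right)} = \left(w^{2} + w^{2} w\right) + 7 = \left(w^{2} + w^{3}\right) + 7 = 7 + w^{2} + w^{3}$)
$D = -798$ ($D = \left(7 + 2^{2} + 2^{3}\right) \left(-53 + 11\right) = \left(7 + 4 + 8\right) \left(-42\right) = 19 \left(-42\right) = -798$)
$\sqrt{-14591 + D} = \sqrt{-14591 - 798} = \sqrt{-15389} = i \sqrt{15389}$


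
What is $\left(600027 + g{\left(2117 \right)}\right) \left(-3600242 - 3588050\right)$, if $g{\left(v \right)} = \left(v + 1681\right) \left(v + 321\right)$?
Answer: $-70873331576892$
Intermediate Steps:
$g{\left(v \right)} = \left(321 + v\right) \left(1681 + v\right)$ ($g{\left(v \right)} = \left(1681 + v\right) \left(321 + v\right) = \left(321 + v\right) \left(1681 + v\right)$)
$\left(600027 + g{\left(2117 \right)}\right) \left(-3600242 - 3588050\right) = \left(600027 + \left(539601 + 2117^{2} + 2002 \cdot 2117\right)\right) \left(-3600242 - 3588050\right) = \left(600027 + \left(539601 + 4481689 + 4238234\right)\right) \left(-7188292\right) = \left(600027 + 9259524\right) \left(-7188292\right) = 9859551 \left(-7188292\right) = -70873331576892$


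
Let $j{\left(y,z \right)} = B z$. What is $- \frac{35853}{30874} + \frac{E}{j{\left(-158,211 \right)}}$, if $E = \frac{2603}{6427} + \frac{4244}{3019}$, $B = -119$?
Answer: $- \frac{2495486703726733}{2148798486503294} \approx -1.1613$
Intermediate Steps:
$j{\left(y,z \right)} = - 119 z$
$E = \frac{35134645}{19403113}$ ($E = 2603 \cdot \frac{1}{6427} + 4244 \cdot \frac{1}{3019} = \frac{2603}{6427} + \frac{4244}{3019} = \frac{35134645}{19403113} \approx 1.8108$)
$- \frac{35853}{30874} + \frac{E}{j{\left(-158,211 \right)}} = - \frac{35853}{30874} + \frac{35134645}{19403113 \left(\left(-119\right) 211\right)} = \left(-35853\right) \frac{1}{30874} + \frac{35134645}{19403113 \left(-25109\right)} = - \frac{35853}{30874} + \frac{35134645}{19403113} \left(- \frac{1}{25109}\right) = - \frac{35853}{30874} - \frac{5019235}{69598966331} = - \frac{2495486703726733}{2148798486503294}$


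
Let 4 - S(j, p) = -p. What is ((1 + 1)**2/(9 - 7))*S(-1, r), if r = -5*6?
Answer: -52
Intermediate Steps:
r = -30
S(j, p) = 4 + p (S(j, p) = 4 - (-1)*p = 4 + p)
((1 + 1)**2/(9 - 7))*S(-1, r) = ((1 + 1)**2/(9 - 7))*(4 - 30) = (2**2/2)*(-26) = ((1/2)*4)*(-26) = 2*(-26) = -52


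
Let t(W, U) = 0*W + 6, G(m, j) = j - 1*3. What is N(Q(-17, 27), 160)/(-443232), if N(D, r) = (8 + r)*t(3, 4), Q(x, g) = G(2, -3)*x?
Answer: -7/3078 ≈ -0.0022742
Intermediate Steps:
G(m, j) = -3 + j (G(m, j) = j - 3 = -3 + j)
t(W, U) = 6 (t(W, U) = 0 + 6 = 6)
Q(x, g) = -6*x (Q(x, g) = (-3 - 3)*x = -6*x)
N(D, r) = 48 + 6*r (N(D, r) = (8 + r)*6 = 48 + 6*r)
N(Q(-17, 27), 160)/(-443232) = (48 + 6*160)/(-443232) = (48 + 960)*(-1/443232) = 1008*(-1/443232) = -7/3078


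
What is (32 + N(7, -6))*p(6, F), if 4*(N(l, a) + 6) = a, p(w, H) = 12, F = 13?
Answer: 294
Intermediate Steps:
N(l, a) = -6 + a/4
(32 + N(7, -6))*p(6, F) = (32 + (-6 + (¼)*(-6)))*12 = (32 + (-6 - 3/2))*12 = (32 - 15/2)*12 = (49/2)*12 = 294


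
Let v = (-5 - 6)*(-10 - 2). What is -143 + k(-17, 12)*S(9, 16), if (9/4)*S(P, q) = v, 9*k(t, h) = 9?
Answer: -253/3 ≈ -84.333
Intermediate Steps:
k(t, h) = 1 (k(t, h) = (⅑)*9 = 1)
v = 132 (v = -11*(-12) = 132)
S(P, q) = 176/3 (S(P, q) = (4/9)*132 = 176/3)
-143 + k(-17, 12)*S(9, 16) = -143 + 1*(176/3) = -143 + 176/3 = -253/3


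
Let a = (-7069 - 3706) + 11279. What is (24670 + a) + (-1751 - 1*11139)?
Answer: 12284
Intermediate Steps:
a = 504 (a = -10775 + 11279 = 504)
(24670 + a) + (-1751 - 1*11139) = (24670 + 504) + (-1751 - 1*11139) = 25174 + (-1751 - 11139) = 25174 - 12890 = 12284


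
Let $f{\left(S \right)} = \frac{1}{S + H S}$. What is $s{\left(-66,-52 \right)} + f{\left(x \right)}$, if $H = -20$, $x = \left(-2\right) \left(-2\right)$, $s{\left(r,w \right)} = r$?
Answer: $- \frac{5017}{76} \approx -66.013$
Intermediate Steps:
$x = 4$
$f{\left(S \right)} = - \frac{1}{19 S}$ ($f{\left(S \right)} = \frac{1}{S - 20 S} = \frac{1}{\left(-19\right) S} = - \frac{1}{19 S}$)
$s{\left(-66,-52 \right)} + f{\left(x \right)} = -66 - \frac{1}{19 \cdot 4} = -66 - \frac{1}{76} = - \frac{5017}{76}$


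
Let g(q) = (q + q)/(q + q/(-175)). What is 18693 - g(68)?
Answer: 1626116/87 ≈ 18691.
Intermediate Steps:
g(q) = 175/87 (g(q) = (2*q)/(q + q*(-1/175)) = (2*q)/(q - q/175) = (2*q)/((174*q/175)) = (2*q)*(175/(174*q)) = 175/87)
18693 - g(68) = 18693 - 1*175/87 = 18693 - 175/87 = 1626116/87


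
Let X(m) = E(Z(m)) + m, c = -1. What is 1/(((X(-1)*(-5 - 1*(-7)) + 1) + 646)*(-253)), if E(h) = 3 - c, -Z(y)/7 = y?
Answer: -1/165209 ≈ -6.0529e-6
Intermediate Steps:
Z(y) = -7*y
E(h) = 4 (E(h) = 3 - 1*(-1) = 3 + 1 = 4)
X(m) = 4 + m
1/(((X(-1)*(-5 - 1*(-7)) + 1) + 646)*(-253)) = 1/((((4 - 1)*(-5 - 1*(-7)) + 1) + 646)*(-253)) = -1/253/((3*(-5 + 7) + 1) + 646) = -1/253/((3*2 + 1) + 646) = -1/253/((6 + 1) + 646) = -1/253/(7 + 646) = -1/253/653 = (1/653)*(-1/253) = -1/165209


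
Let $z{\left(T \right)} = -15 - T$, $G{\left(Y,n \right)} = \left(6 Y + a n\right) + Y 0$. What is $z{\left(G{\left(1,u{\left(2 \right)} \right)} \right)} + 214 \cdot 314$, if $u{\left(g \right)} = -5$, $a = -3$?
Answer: $67160$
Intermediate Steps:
$G{\left(Y,n \right)} = - 3 n + 6 Y$ ($G{\left(Y,n \right)} = \left(6 Y - 3 n\right) + Y 0 = \left(- 3 n + 6 Y\right) + 0 = - 3 n + 6 Y$)
$z{\left(G{\left(1,u{\left(2 \right)} \right)} \right)} + 214 \cdot 314 = \left(-15 - \left(\left(-3\right) \left(-5\right) + 6 \cdot 1\right)\right) + 214 \cdot 314 = \left(-15 - \left(15 + 6\right)\right) + 67196 = \left(-15 - 21\right) + 67196 = -36 + 67196 = 67160$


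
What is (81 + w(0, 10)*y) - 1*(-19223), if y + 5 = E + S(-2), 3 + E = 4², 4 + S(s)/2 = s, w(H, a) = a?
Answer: 19264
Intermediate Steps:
S(s) = -8 + 2*s
E = 13 (E = -3 + 4² = -3 + 16 = 13)
y = -4 (y = -5 + (13 + (-8 + 2*(-2))) = -5 + (13 + (-8 - 4)) = -5 + (13 - 12) = -5 + 1 = -4)
(81 + w(0, 10)*y) - 1*(-19223) = (81 + 10*(-4)) - 1*(-19223) = (81 - 40) + 19223 = 41 + 19223 = 19264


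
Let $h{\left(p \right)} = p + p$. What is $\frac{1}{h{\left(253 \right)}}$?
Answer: $\frac{1}{506} \approx 0.0019763$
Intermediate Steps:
$h{\left(p \right)} = 2 p$
$\frac{1}{h{\left(253 \right)}} = \frac{1}{2 \cdot 253} = \frac{1}{506}$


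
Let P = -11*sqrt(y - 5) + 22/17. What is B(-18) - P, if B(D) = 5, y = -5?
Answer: 63/17 + 11*I*sqrt(10) ≈ 3.7059 + 34.785*I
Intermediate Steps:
P = 22/17 - 11*I*sqrt(10) (P = -11*sqrt(-5 - 5) + 22/17 = -11*I*sqrt(10) + 22*(1/17) = -11*I*sqrt(10) + 22/17 = 22/17 - 11*I*sqrt(10) ≈ 1.2941 - 34.785*I)
B(-18) - P = 5 - (22/17 - 11*I*sqrt(10)) = 5 + (-22/17 + 11*I*sqrt(10)) = 63/17 + 11*I*sqrt(10)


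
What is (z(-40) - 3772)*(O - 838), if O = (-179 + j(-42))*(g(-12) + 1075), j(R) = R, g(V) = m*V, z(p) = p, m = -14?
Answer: 1050362292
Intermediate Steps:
g(V) = -14*V
O = -274703 (O = (-179 - 42)*(-14*(-12) + 1075) = -221*(168 + 1075) = -221*1243 = -274703)
(z(-40) - 3772)*(O - 838) = (-40 - 3772)*(-274703 - 838) = -3812*(-275541) = 1050362292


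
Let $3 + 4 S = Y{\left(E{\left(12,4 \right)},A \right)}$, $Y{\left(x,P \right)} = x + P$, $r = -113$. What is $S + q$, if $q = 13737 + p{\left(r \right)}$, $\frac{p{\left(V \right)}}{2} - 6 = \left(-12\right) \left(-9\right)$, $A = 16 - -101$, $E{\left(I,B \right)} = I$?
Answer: $\frac{27993}{2} \approx 13997.0$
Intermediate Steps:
$A = 117$ ($A = 16 + 101 = 117$)
$Y{\left(x,P \right)} = P + x$
$p{\left(V \right)} = 228$ ($p{\left(V \right)} = 12 + 2 \left(\left(-12\right) \left(-9\right)\right) = 12 + 2 \cdot 108 = 12 + 216 = 228$)
$S = \frac{63}{2}$ ($S = - \frac{3}{4} + \frac{117 + 12}{4} = - \frac{3}{4} + \frac{1}{4} \cdot 129 = - \frac{3}{4} + \frac{129}{4} = \frac{63}{2} \approx 31.5$)
$q = 13965$ ($q = 13737 + 228 = 13965$)
$S + q = \frac{63}{2} + 13965 = \frac{27993}{2}$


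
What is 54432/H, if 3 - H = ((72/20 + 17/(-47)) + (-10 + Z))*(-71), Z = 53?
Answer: 203040/12257 ≈ 16.565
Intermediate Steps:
H = 772191/235 (H = 3 - ((72/20 + 17/(-47)) + (-10 + 53))*(-71) = 3 - ((72*(1/20) + 17*(-1/47)) + 43)*(-71) = 3 - ((18/5 - 17/47) + 43)*(-71) = 3 - (761/235 + 43)*(-71) = 3 - 10866*(-71)/235 = 3 - 1*(-771486/235) = 3 + 771486/235 = 772191/235 ≈ 3285.9)
54432/H = 54432/(772191/235) = 54432*(235/772191) = 203040/12257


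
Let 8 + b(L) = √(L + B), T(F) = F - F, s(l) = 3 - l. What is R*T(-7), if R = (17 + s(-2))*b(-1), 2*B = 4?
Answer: 0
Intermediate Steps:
B = 2 (B = (½)*4 = 2)
T(F) = 0
b(L) = -8 + √(2 + L) (b(L) = -8 + √(L + 2) = -8 + √(2 + L))
R = -154 (R = (17 + (3 - 1*(-2)))*(-8 + √(2 - 1)) = (17 + (3 + 2))*(-8 + √1) = (17 + 5)*(-8 + 1) = 22*(-7) = -154)
R*T(-7) = -154*0 = 0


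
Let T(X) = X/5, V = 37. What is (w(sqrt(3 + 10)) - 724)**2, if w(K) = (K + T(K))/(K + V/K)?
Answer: 8183192521/15625 ≈ 5.2372e+5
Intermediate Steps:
T(X) = X/5 (T(X) = X*(1/5) = X/5)
w(K) = 6*K/(5*(K + 37/K)) (w(K) = (K + K/5)/(K + 37/K) = (6*K/5)/(K + 37/K) = 6*K/(5*(K + 37/K)))
(w(sqrt(3 + 10)) - 724)**2 = (6*(sqrt(3 + 10))**2/(5*(37 + (sqrt(3 + 10))**2)) - 724)**2 = (6*(sqrt(13))**2/(5*(37 + (sqrt(13))**2)) - 724)**2 = ((6/5)*13/(37 + 13) - 724)**2 = ((6/5)*13/50 - 724)**2 = ((6/5)*13*(1/50) - 724)**2 = (39/125 - 724)**2 = (-90461/125)**2 = 8183192521/15625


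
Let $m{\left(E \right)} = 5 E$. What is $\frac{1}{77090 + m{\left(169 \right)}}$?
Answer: $\frac{1}{77935} \approx 1.2831 \cdot 10^{-5}$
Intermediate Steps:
$\frac{1}{77090 + m{\left(169 \right)}} = \frac{1}{77090 + 5 \cdot 169} = \frac{1}{77090 + 845} = \frac{1}{77935}$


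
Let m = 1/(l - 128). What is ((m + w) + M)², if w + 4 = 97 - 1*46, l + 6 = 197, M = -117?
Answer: 19439281/3969 ≈ 4897.8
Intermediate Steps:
l = 191 (l = -6 + 197 = 191)
w = 47 (w = -4 + (97 - 1*46) = -4 + (97 - 46) = -4 + 51 = 47)
m = 1/63 (m = 1/(191 - 128) = 1/63 ≈ 0.015873)
((m + w) + M)² = ((1/63 + 47) - 117)² = (2962/63 - 117)² = (-4409/63)² = 19439281/3969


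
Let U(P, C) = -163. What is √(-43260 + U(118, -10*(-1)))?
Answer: I*√43423 ≈ 208.38*I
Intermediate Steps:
√(-43260 + U(118, -10*(-1))) = √(-43260 - 163) = √(-43423) = I*√43423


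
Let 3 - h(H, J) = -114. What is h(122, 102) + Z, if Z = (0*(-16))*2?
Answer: 117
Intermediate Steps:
h(H, J) = 117 (h(H, J) = 3 - 1*(-114) = 3 + 114 = 117)
Z = 0 (Z = 0*2 = 0)
h(122, 102) + Z = 117 + 0 = 117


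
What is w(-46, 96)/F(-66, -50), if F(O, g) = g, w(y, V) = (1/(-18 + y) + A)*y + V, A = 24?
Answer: 32233/1600 ≈ 20.146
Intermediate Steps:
w(y, V) = V + y*(24 + 1/(-18 + y)) (w(y, V) = (1/(-18 + y) + 24)*y + V = (24 + 1/(-18 + y))*y + V = y*(24 + 1/(-18 + y)) + V = V + y*(24 + 1/(-18 + y)))
w(-46, 96)/F(-66, -50) = ((-431*(-46) - 18*96 + 24*(-46)² + 96*(-46))/(-18 - 46))/(-50) = ((19826 - 1728 + 24*2116 - 4416)/(-64))*(-1/50) = -(19826 - 1728 + 50784 - 4416)/64*(-1/50) = -1/64*64466*(-1/50) = -32233/32*(-1/50) = 32233/1600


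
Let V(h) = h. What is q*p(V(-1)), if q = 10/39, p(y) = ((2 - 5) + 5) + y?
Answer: 10/39 ≈ 0.25641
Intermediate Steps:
p(y) = 2 + y (p(y) = (-3 + 5) + y = 2 + y)
q = 10/39 (q = 10*(1/39) = 10/39 ≈ 0.25641)
q*p(V(-1)) = 10*(2 - 1)/39 = (10/39)*1 = 10/39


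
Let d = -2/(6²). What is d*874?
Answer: -437/9 ≈ -48.556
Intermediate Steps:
d = -1/18 (d = -2/36 = -2*1/36 = -1/18 ≈ -0.055556)
d*874 = -1/18*874 = -437/9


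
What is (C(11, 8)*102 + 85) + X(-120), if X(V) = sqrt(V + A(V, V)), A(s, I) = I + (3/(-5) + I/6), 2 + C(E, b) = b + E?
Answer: 1819 + I*sqrt(6515)/5 ≈ 1819.0 + 16.143*I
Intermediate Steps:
C(E, b) = -2 + E + b (C(E, b) = -2 + (b + E) = -2 + (E + b) = -2 + E + b)
A(s, I) = -3/5 + 7*I/6 (A(s, I) = I + (3*(-1/5) + I*(1/6)) = I + (-3/5 + I/6) = -3/5 + 7*I/6)
X(V) = sqrt(-3/5 + 13*V/6) (X(V) = sqrt(V + (-3/5 + 7*V/6)) = sqrt(-3/5 + 13*V/6))
(C(11, 8)*102 + 85) + X(-120) = ((-2 + 11 + 8)*102 + 85) + sqrt(-540 + 1950*(-120))/30 = (17*102 + 85) + sqrt(-540 - 234000)/30 = (1734 + 85) + sqrt(-234540)/30 = 1819 + (6*I*sqrt(6515))/30 = 1819 + I*sqrt(6515)/5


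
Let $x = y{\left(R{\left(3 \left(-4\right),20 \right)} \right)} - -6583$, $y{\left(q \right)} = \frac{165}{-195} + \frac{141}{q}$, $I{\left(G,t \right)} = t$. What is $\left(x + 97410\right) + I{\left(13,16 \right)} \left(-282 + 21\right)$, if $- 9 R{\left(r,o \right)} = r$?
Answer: $\frac{5195939}{52} \approx 99922.0$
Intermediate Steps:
$R{\left(r,o \right)} = - \frac{r}{9}$
$y{\left(q \right)} = - \frac{11}{13} + \frac{141}{q}$ ($y{\left(q \right)} = 165 \left(- \frac{1}{195}\right) + \frac{141}{q} = - \frac{11}{13} + \frac{141}{q}$)
$x = \frac{347771}{52}$ ($x = \left(- \frac{11}{13} + \frac{141}{\left(- \frac{1}{9}\right) 3 \left(-4\right)}\right) - -6583 = \left(- \frac{11}{13} + \frac{141}{\left(- \frac{1}{9}\right) \left(-12\right)}\right) + 6583 = \left(- \frac{11}{13} + \frac{141}{\frac{4}{3}}\right) + 6583 = \left(- \frac{11}{13} + 141 \cdot \frac{3}{4}\right) + 6583 = \left(- \frac{11}{13} + \frac{423}{4}\right) + 6583 = \frac{5455}{52} + 6583 = \frac{347771}{52} \approx 6687.9$)
$\left(x + 97410\right) + I{\left(13,16 \right)} \left(-282 + 21\right) = \left(\frac{347771}{52} + 97410\right) + 16 \left(-282 + 21\right) = \frac{5413091}{52} + 16 \left(-261\right) = \frac{5413091}{52} - 4176 = \frac{5195939}{52}$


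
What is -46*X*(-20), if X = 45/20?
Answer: 2070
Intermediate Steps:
X = 9/4 (X = 45*(1/20) = 9/4 ≈ 2.2500)
-46*X*(-20) = -46*9/4*(-20) = -207/2*(-20) = 2070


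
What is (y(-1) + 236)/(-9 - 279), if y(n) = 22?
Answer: -43/48 ≈ -0.89583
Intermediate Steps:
(y(-1) + 236)/(-9 - 279) = (22 + 236)/(-9 - 279) = 258/(-288) = 258*(-1/288) = -43/48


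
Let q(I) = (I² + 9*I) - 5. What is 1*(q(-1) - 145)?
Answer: -158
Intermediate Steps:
q(I) = -5 + I² + 9*I
1*(q(-1) - 145) = 1*((-5 + (-1)² + 9*(-1)) - 145) = 1*((-5 + 1 - 9) - 145) = 1*(-13 - 145) = 1*(-158) = -158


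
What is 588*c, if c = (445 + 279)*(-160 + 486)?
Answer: 138782112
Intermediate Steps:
c = 236024 (c = 724*326 = 236024)
588*c = 588*236024 = 138782112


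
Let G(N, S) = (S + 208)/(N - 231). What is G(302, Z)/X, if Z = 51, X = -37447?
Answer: -259/2658737 ≈ -9.7415e-5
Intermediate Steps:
G(N, S) = (208 + S)/(-231 + N)
G(302, Z)/X = ((208 + 51)/(-231 + 302))/(-37447) = (259/71)*(-1/37447) = -259/2658737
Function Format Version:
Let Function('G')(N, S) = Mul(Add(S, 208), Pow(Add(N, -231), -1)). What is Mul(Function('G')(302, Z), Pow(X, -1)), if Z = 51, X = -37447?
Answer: Rational(-259, 2658737) ≈ -9.7415e-5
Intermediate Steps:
Function('G')(N, S) = Mul(Pow(Add(-231, N), -1), Add(208, S)) (Function('G')(N, S) = Mul(Add(208, S), Pow(Add(-231, N), -1)) = Mul(Pow(Add(-231, N), -1), Add(208, S)))
Mul(Function('G')(302, Z), Pow(X, -1)) = Mul(Mul(Pow(Add(-231, 302), -1), Add(208, 51)), Pow(-37447, -1)) = Mul(Mul(Pow(71, -1), 259), Rational(-1, 37447)) = Mul(Mul(Rational(1, 71), 259), Rational(-1, 37447)) = Mul(Rational(259, 71), Rational(-1, 37447)) = Rational(-259, 2658737)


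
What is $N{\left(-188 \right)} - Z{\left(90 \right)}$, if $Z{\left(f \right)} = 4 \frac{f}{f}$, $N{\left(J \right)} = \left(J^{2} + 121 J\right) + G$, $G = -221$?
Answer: $12371$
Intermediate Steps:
$N{\left(J \right)} = -221 + J^{2} + 121 J$ ($N{\left(J \right)} = \left(J^{2} + 121 J\right) - 221 = -221 + J^{2} + 121 J$)
$Z{\left(f \right)} = 4$ ($Z{\left(f \right)} = 4 \cdot 1 = 4$)
$N{\left(-188 \right)} - Z{\left(90 \right)} = \left(-221 + \left(-188\right)^{2} + 121 \left(-188\right)\right) - 4 = \left(-221 + 35344 - 22748\right) - 4 = 12375 - 4 = 12371$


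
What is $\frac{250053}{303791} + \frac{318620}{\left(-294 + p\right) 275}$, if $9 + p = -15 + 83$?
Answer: $- \frac{16126842659}{3926498675} \approx -4.1072$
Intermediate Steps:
$p = 59$ ($p = -9 + \left(-15 + 83\right) = -9 + 68 = 59$)
$\frac{250053}{303791} + \frac{318620}{\left(-294 + p\right) 275} = \frac{250053}{303791} + \frac{318620}{\left(-294 + 59\right) 275} = 250053 \cdot \frac{1}{303791} + \frac{318620}{\left(-235\right) 275} = \frac{250053}{303791} + \frac{318620}{-64625} = \frac{250053}{303791} + 318620 \left(- \frac{1}{64625}\right) = \frac{250053}{303791} - \frac{63724}{12925} = - \frac{16126842659}{3926498675}$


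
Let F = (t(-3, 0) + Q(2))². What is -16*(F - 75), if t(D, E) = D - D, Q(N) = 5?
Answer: 800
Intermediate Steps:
t(D, E) = 0
F = 25 (F = (0 + 5)² = 5² = 25)
-16*(F - 75) = -16*(25 - 75) = -16*(-50) = 800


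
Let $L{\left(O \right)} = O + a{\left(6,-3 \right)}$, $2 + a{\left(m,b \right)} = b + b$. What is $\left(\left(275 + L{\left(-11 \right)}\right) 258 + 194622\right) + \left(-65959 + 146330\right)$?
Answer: $341041$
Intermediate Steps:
$a{\left(m,b \right)} = -2 + 2 b$ ($a{\left(m,b \right)} = -2 + \left(b + b\right) = -2 + 2 b$)
$L{\left(O \right)} = -8 + O$ ($L{\left(O \right)} = O + \left(-2 + 2 \left(-3\right)\right) = O - 8 = -8 + O$)
$\left(\left(275 + L{\left(-11 \right)}\right) 258 + 194622\right) + \left(-65959 + 146330\right) = \left(\left(275 - 19\right) 258 + 194622\right) + \left(-65959 + 146330\right) = \left(\left(275 - 19\right) 258 + 194622\right) + 80371 = \left(256 \cdot 258 + 194622\right) + 80371 = \left(66048 + 194622\right) + 80371 = 260670 + 80371 = 341041$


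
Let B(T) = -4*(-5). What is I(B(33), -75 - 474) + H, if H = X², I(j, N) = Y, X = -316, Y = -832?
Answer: 99024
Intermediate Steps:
B(T) = 20
I(j, N) = -832
H = 99856 (H = (-316)² = 99856)
I(B(33), -75 - 474) + H = -832 + 99856 = 99024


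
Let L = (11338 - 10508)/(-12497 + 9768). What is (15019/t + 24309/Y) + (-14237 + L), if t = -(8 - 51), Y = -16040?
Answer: -26143530559343/1882245880 ≈ -13890.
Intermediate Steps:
L = -830/2729 (L = 830/(-2729) = 830*(-1/2729) = -830/2729 ≈ -0.30414)
t = 43 (t = -1*(-43) = 43)
(15019/t + 24309/Y) + (-14237 + L) = (15019/43 + 24309/(-16040)) + (-14237 - 830/2729) = (15019*(1/43) + 24309*(-1/16040)) - 38853603/2729 = (15019/43 - 24309/16040) - 38853603/2729 = 239859473/689720 - 38853603/2729 = -26143530559343/1882245880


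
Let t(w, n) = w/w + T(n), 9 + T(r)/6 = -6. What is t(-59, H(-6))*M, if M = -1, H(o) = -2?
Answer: 89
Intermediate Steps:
T(r) = -90 (T(r) = -54 + 6*(-6) = -54 - 36 = -90)
t(w, n) = -89 (t(w, n) = w/w - 90 = 1 - 90 = -89)
t(-59, H(-6))*M = -89*(-1) = 89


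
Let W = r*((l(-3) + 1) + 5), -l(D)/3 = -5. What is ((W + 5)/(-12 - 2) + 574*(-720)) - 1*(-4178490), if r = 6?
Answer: 52712809/14 ≈ 3.7652e+6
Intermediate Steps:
l(D) = 15 (l(D) = -3*(-5) = 15)
W = 126 (W = 6*((15 + 1) + 5) = 6*(16 + 5) = 6*21 = 126)
((W + 5)/(-12 - 2) + 574*(-720)) - 1*(-4178490) = ((126 + 5)/(-12 - 2) + 574*(-720)) - 1*(-4178490) = (131/(-14) - 413280) + 4178490 = (-1/14*131 - 413280) + 4178490 = (-131/14 - 413280) + 4178490 = -5786051/14 + 4178490 = 52712809/14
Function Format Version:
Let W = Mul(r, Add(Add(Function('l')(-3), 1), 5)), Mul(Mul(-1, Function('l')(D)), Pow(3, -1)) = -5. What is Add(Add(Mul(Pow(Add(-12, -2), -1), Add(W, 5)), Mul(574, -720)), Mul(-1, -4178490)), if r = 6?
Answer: Rational(52712809, 14) ≈ 3.7652e+6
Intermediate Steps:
Function('l')(D) = 15 (Function('l')(D) = Mul(-3, -5) = 15)
W = 126 (W = Mul(6, Add(Add(15, 1), 5)) = Mul(6, Add(16, 5)) = Mul(6, 21) = 126)
Add(Add(Mul(Pow(Add(-12, -2), -1), Add(W, 5)), Mul(574, -720)), Mul(-1, -4178490)) = Add(Add(Mul(Pow(Add(-12, -2), -1), Add(126, 5)), Mul(574, -720)), Mul(-1, -4178490)) = Add(Add(Mul(Pow(-14, -1), 131), -413280), 4178490) = Add(Add(Mul(Rational(-1, 14), 131), -413280), 4178490) = Add(Add(Rational(-131, 14), -413280), 4178490) = Add(Rational(-5786051, 14), 4178490) = Rational(52712809, 14)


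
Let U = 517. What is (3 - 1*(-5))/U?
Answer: 8/517 ≈ 0.015474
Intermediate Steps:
(3 - 1*(-5))/U = (3 - 1*(-5))/517 = (3 + 5)*(1/517) = 8*(1/517) = 8/517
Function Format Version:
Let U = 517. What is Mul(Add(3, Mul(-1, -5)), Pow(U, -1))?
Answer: Rational(8, 517) ≈ 0.015474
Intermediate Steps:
Mul(Add(3, Mul(-1, -5)), Pow(U, -1)) = Mul(Add(3, Mul(-1, -5)), Pow(517, -1)) = Mul(Add(3, 5), Rational(1, 517)) = Mul(8, Rational(1, 517)) = Rational(8, 517)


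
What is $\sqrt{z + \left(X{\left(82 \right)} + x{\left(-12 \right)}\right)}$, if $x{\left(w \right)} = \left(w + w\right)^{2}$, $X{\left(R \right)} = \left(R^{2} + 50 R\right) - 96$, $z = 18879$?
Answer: $\sqrt{30183} \approx 173.73$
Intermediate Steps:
$X{\left(R \right)} = -96 + R^{2} + 50 R$
$x{\left(w \right)} = 4 w^{2}$ ($x{\left(w \right)} = \left(2 w\right)^{2} = 4 w^{2}$)
$\sqrt{z + \left(X{\left(82 \right)} + x{\left(-12 \right)}\right)} = \sqrt{18879 + \left(\left(-96 + 82^{2} + 50 \cdot 82\right) + 4 \left(-12\right)^{2}\right)} = \sqrt{18879 + \left(\left(-96 + 6724 + 4100\right) + 4 \cdot 144\right)} = \sqrt{18879 + \left(10728 + 576\right)} = \sqrt{18879 + 11304} = \sqrt{30183}$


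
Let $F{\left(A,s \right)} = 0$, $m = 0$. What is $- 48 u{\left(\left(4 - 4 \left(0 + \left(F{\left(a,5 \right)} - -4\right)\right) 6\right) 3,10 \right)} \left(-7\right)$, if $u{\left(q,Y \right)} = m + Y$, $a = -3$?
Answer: $3360$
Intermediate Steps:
$u{\left(q,Y \right)} = Y$ ($u{\left(q,Y \right)} = 0 + Y = Y$)
$- 48 u{\left(\left(4 - 4 \left(0 + \left(F{\left(a,5 \right)} - -4\right)\right) 6\right) 3,10 \right)} \left(-7\right) = \left(-48\right) 10 \left(-7\right) = \left(-480\right) \left(-7\right) = 3360$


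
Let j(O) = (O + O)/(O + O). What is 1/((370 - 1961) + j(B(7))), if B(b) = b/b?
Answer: -1/1590 ≈ -0.00062893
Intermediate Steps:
B(b) = 1
j(O) = 1 (j(O) = (2*O)/((2*O)) = (2*O)*(1/(2*O)) = 1)
1/((370 - 1961) + j(B(7))) = 1/((370 - 1961) + 1) = 1/(-1591 + 1) = 1/(-1590) = -1/1590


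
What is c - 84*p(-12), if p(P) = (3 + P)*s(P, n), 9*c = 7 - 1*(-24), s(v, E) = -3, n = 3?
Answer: -20381/9 ≈ -2264.6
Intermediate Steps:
c = 31/9 (c = (7 - 1*(-24))/9 = (7 + 24)/9 = (⅑)*31 = 31/9 ≈ 3.4444)
p(P) = -9 - 3*P (p(P) = (3 + P)*(-3) = -9 - 3*P)
c - 84*p(-12) = 31/9 - 84*(-9 - 3*(-12)) = 31/9 - 84*(-9 + 36) = 31/9 - 84*27 = 31/9 - 2268 = -20381/9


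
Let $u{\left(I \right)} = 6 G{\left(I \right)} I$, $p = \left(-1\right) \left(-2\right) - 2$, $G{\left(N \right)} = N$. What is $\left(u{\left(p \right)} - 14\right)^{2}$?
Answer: $196$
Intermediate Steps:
$p = 0$ ($p = 2 - 2 = 0$)
$u{\left(I \right)} = 6 I^{2}$ ($u{\left(I \right)} = 6 I I = 6 I^{2}$)
$\left(u{\left(p \right)} - 14\right)^{2} = \left(6 \cdot 0^{2} - 14\right)^{2} = \left(6 \cdot 0 - 14\right)^{2} = \left(0 - 14\right)^{2} = \left(-14\right)^{2} = 196$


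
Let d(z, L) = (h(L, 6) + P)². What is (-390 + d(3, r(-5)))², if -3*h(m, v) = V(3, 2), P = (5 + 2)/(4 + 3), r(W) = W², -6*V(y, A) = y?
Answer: 195748081/1296 ≈ 1.5104e+5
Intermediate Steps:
V(y, A) = -y/6
P = 1 (P = 7/7 = 7*(⅐) = 1)
h(m, v) = ⅙ (h(m, v) = -(-1)*3/18 = -⅓*(-½) = ⅙)
d(z, L) = 49/36 (d(z, L) = (⅙ + 1)² = (7/6)² = 49/36)
(-390 + d(3, r(-5)))² = (-390 + 49/36)² = (-13991/36)² = 195748081/1296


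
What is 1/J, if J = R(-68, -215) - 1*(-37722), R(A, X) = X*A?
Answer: 1/52342 ≈ 1.9105e-5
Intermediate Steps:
R(A, X) = A*X
J = 52342 (J = -68*(-215) - 1*(-37722) = 14620 + 37722 = 52342)
1/J = 1/52342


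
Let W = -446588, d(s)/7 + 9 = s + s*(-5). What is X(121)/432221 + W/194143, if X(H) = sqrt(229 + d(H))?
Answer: -446588/194143 + 3*I*sqrt(358)/432221 ≈ -2.3003 + 0.00013133*I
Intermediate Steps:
d(s) = -63 - 28*s (d(s) = -63 + 7*(s + s*(-5)) = -63 + 7*(s - 5*s) = -63 + 7*(-4*s) = -63 - 28*s)
X(H) = sqrt(166 - 28*H) (X(H) = sqrt(229 + (-63 - 28*H)) = sqrt(166 - 28*H))
X(121)/432221 + W/194143 = sqrt(166 - 28*121)/432221 - 446588/194143 = sqrt(166 - 3388)*(1/432221) - 446588*1/194143 = sqrt(-3222)*(1/432221) - 446588/194143 = (3*I*sqrt(358))*(1/432221) - 446588/194143 = 3*I*sqrt(358)/432221 - 446588/194143 = -446588/194143 + 3*I*sqrt(358)/432221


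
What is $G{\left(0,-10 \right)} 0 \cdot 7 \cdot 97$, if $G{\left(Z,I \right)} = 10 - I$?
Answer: $0$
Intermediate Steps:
$G{\left(0,-10 \right)} 0 \cdot 7 \cdot 97 = \left(10 - -10\right) 0 \cdot 7 \cdot 97 = \left(10 + 10\right) 0 \cdot 97 = 20 \cdot 0 \cdot 97 = 0 \cdot 97 = 0$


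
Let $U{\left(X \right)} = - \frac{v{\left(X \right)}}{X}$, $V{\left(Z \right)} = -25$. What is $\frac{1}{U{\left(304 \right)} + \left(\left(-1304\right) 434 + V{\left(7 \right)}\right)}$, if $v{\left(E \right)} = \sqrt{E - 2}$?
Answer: $- \frac{26151925888}{14800970127498217} + \frac{152 \sqrt{302}}{14800970127498217} \approx -1.7669 \cdot 10^{-6}$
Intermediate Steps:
$v{\left(E \right)} = \sqrt{-2 + E}$
$U{\left(X \right)} = - \frac{\sqrt{-2 + X}}{X}$
$\frac{1}{U{\left(304 \right)} + \left(\left(-1304\right) 434 + V{\left(7 \right)}\right)} = \frac{1}{- \frac{\sqrt{-2 + 304}}{304} - 565961} = \frac{1}{\left(-1\right) \frac{1}{304} \sqrt{302} - 565961} = \frac{1}{- \frac{\sqrt{302}}{304} - 565961} = \frac{1}{-565961 - \frac{\sqrt{302}}{304}}$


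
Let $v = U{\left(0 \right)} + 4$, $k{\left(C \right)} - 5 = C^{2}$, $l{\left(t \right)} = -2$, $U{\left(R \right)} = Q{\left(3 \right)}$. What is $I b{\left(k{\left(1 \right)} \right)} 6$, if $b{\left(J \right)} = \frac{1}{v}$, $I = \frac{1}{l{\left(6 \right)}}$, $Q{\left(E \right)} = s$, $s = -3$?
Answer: $-3$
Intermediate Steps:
$Q{\left(E \right)} = -3$
$U{\left(R \right)} = -3$
$k{\left(C \right)} = 5 + C^{2}$
$I = - \frac{1}{2}$ ($I = \frac{1}{-2} = - \frac{1}{2} \approx -0.5$)
$v = 1$ ($v = -3 + 4 = 1$)
$b{\left(J \right)} = 1$ ($b{\left(J \right)} = 1^{-1} = 1$)
$I b{\left(k{\left(1 \right)} \right)} 6 = \left(- \frac{1}{2}\right) 1 \cdot 6 = \left(- \frac{1}{2}\right) 6 = -3$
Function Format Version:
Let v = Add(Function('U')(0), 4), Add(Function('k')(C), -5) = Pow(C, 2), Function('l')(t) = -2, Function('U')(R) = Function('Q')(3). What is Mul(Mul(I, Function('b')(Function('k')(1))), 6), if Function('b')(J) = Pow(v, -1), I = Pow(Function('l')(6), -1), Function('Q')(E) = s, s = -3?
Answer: -3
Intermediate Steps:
Function('Q')(E) = -3
Function('U')(R) = -3
Function('k')(C) = Add(5, Pow(C, 2))
I = Rational(-1, 2) (I = Pow(-2, -1) = Rational(-1, 2) ≈ -0.50000)
v = 1 (v = Add(-3, 4) = 1)
Function('b')(J) = 1 (Function('b')(J) = Pow(1, -1) = 1)
Mul(Mul(I, Function('b')(Function('k')(1))), 6) = Mul(Mul(Rational(-1, 2), 1), 6) = Mul(Rational(-1, 2), 6) = -3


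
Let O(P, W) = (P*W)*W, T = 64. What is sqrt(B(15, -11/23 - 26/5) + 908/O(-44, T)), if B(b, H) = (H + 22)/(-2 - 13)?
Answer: I*sqrt(64485920433)/242880 ≈ 1.0455*I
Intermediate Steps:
B(b, H) = -22/15 - H/15 (B(b, H) = (22 + H)/(-15) = (22 + H)*(-1/15) = -22/15 - H/15)
O(P, W) = P*W**2
sqrt(B(15, -11/23 - 26/5) + 908/O(-44, T)) = sqrt((-22/15 - (-11/23 - 26/5)/15) + 908/((-44*64**2))) = sqrt((-22/15 - (-11*1/23 - 26*1/5)/15) + 908/((-44*4096))) = sqrt((-22/15 - (-11/23 - 26/5)/15) + 908/(-180224)) = sqrt((-22/15 - 1/15*(-653/115)) + 908*(-1/180224)) = sqrt((-22/15 + 653/1725) - 227/45056) = sqrt(-1877/1725 - 227/45056) = sqrt(-84961687/77721600) = I*sqrt(64485920433)/242880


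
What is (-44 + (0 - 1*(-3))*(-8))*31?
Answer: -2108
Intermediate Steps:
(-44 + (0 - 1*(-3))*(-8))*31 = (-44 + (0 + 3)*(-8))*31 = (-44 + 3*(-8))*31 = (-44 - 24)*31 = -68*31 = -2108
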